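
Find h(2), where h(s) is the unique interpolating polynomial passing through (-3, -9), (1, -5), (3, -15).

L_0(2) = (1)·(-1)/[(-4)·(-6)] = -1/24
L_1(2) = (5)·(-1)/[(4)·(-2)] = 5/8
L_2(2) = (5)·(1)/[(6)·(2)] = 5/12
Sum: (-9)·(-1/24) + (-5)·(5/8) + (-15)·(5/12) = -9

-9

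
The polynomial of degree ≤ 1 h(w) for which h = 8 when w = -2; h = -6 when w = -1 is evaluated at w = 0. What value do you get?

Evaluate each Lagrange basis at w = 0:
L_0(0) = (1)/[(-1)] = -1
L_1(0) = (2)/[(1)] = 2
Sum: 8·(-1) + (-6)·(2) = -20

-20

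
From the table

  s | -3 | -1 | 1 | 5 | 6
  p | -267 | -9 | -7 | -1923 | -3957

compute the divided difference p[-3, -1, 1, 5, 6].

-3

p[-3,-1] = (-9 - (-267)) / (-1 - (-3)) = 129
p[-1,1] = (-7 - (-9)) / (1 - (-1)) = 1
p[1,5] = (-1923 - (-7)) / (5 - 1) = -479
p[5,6] = (-3957 - (-1923)) / (6 - 5) = -2034
p[-3,-1,1] = (1 - 129) / (1 - (-3)) = -32
p[-1,1,5] = (-479 - 1) / (5 - (-1)) = -80
p[1,5,6] = (-2034 - (-479)) / (6 - 1) = -311
p[-3,-1,1,5] = (-80 - (-32)) / (5 - (-3)) = -6
p[-1,1,5,6] = (-311 - (-80)) / (6 - (-1)) = -33
p[-3,-1,1,5,6] = (-33 - (-6)) / (6 - (-3)) = -3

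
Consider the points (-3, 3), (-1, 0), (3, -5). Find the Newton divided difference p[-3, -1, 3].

p[-3,-1] = (0 - 3) / (-1 - (-3)) = -3/2
p[-1,3] = (-5 - 0) / (3 - (-1)) = -5/4
p[-3,-1,3] = (-5/4 - (-3/2)) / (3 - (-3)) = 1/24

1/24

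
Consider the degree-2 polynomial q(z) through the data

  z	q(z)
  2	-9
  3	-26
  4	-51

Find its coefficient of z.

Build the Lagrange basis polynomials:
L_0(z) = (z - 3)(z - 4) / [2] = (1/2)z^2 - (7/2)z + 6
L_1(z) = (z - 2)(z - 4) / [-1] = -z^2 + 6z - 8
L_2(z) = (z - 2)(z - 3) / [2] = (1/2)z^2 - (5/2)z + 3
q(z) = (-9)·L_0 + (-26)·L_1 + (-51)·L_2
Only the coefficient of z is needed; take it from each L_i and combine:
(-9)·(-7/2) + (-26)·(6) + (-51)·(-5/2) = 3

3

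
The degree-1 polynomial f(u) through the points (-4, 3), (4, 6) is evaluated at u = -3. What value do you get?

27/8

L_0(-3) = (-7)/[(-8)] = 7/8
L_1(-3) = (1)/[(8)] = 1/8
Sum: 3·(7/8) + 6·(1/8) = 27/8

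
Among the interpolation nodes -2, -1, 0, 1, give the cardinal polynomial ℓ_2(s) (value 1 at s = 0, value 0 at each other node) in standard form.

ℓ_2(s) = (s + 2)(s + 1)(s - 1) / [(2)·(1)·(-1)]
       = (s^3 + 2s^2 - s - 2) / (-2)

ℓ_2(s) = -(1/2)s^3 - s^2 + (1/2)s + 1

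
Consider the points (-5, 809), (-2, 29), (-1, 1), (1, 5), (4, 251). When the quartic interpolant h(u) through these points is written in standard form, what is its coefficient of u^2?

Build the Lagrange basis polynomials:
L_0(u) = (u + 2)(u + 1)(u - 1)(u - 4) / [648] = (1/648)u^4 - (1/324)u^3 - (1/72)u^2 + (1/324)u + 1/81
L_1(u) = (u + 5)(u + 1)(u - 1)(u - 4) / [-54] = -(1/54)u^4 - (1/54)u^3 + (7/18)u^2 + (1/54)u - 10/27
L_2(u) = (u + 5)(u + 2)(u - 1)(u - 4) / [40] = (1/40)u^4 + (1/20)u^3 - (21/40)u^2 - (11/20)u + 1
L_3(u) = (u + 5)(u + 2)(u + 1)(u - 4) / [-108] = -(1/108)u^4 - (1/27)u^3 + (5/36)u^2 + (29/54)u + 10/27
L_4(u) = (u + 5)(u + 2)(u + 1)(u - 1) / [810] = (1/810)u^4 + (7/810)u^3 + (1/90)u^2 - (7/810)u - 1/81
h(u) = 809·L_0 + 29·L_1 + 1·L_2 + 5·L_3 + 251·L_4
Only the coefficient of u^2 is needed; take it from each L_i and combine:
809·(-1/72) + 29·(7/18) + 1·(-21/40) + 5·(5/36) + 251·(1/90) = 3

3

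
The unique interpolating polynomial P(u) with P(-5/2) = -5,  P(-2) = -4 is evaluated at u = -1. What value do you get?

-2

L_0(-1) = (1)/[(-1/2)] = -2
L_1(-1) = (3/2)/[(1/2)] = 3
Sum: (-5)·(-2) + (-4)·(3) = -2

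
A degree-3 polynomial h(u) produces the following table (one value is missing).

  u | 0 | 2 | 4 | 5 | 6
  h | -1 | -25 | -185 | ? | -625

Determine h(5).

-361

The 4 known values determine h uniquely (degree ≤ 3).
Evaluate each Lagrange basis at u = 5:
L_0(5) = (3)·(1)·(-1)/[(-2)·(-4)·(-6)] = 1/16
L_1(5) = (5)·(1)·(-1)/[(2)·(-2)·(-4)] = -5/16
L_2(5) = (5)·(3)·(-1)/[(4)·(2)·(-2)] = 15/16
L_3(5) = (5)·(3)·(1)/[(6)·(4)·(2)] = 5/16
Sum: (-1)·(1/16) + (-25)·(-5/16) + (-185)·(15/16) + (-625)·(5/16) = -361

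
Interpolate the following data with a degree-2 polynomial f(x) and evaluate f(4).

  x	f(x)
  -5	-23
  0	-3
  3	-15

L_0(4) = (4)·(1)/[(-5)·(-8)] = 1/10
L_1(4) = (9)·(1)/[(5)·(-3)] = -3/5
L_2(4) = (9)·(4)/[(8)·(3)] = 3/2
Sum: (-23)·(1/10) + (-3)·(-3/5) + (-15)·(3/2) = -23

-23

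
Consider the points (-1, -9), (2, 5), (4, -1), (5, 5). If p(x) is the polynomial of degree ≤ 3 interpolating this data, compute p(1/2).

37/5

L_0(1/2) = (-3/2)·(-7/2)·(-9/2)/[(-3)·(-5)·(-6)] = 21/80
L_1(1/2) = (3/2)·(-7/2)·(-9/2)/[(3)·(-2)·(-3)] = 21/16
L_2(1/2) = (3/2)·(-3/2)·(-9/2)/[(5)·(2)·(-1)] = -81/80
L_3(1/2) = (3/2)·(-3/2)·(-7/2)/[(6)·(3)·(1)] = 7/16
Sum: (-9)·(21/80) + 5·(21/16) + (-1)·(-81/80) + 5·(7/16) = 37/5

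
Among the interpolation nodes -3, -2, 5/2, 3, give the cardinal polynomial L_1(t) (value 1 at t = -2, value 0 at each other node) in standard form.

L_1(t) = (2/45)t^3 - (1/9)t^2 - (2/5)t + 1

L_1(t) = (t + 3)(t - 5/2)(t - 3) / [(1)·(-9/2)·(-5)]
       = (t^3 - (5/2)t^2 - 9t + 45/2) / (45/2)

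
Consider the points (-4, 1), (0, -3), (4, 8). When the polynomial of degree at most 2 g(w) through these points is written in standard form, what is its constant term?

Build the Lagrange basis polynomials:
L_0(w) = w(w - 4) / [32] = (1/32)w^2 - (1/8)w
L_1(w) = (w + 4)(w - 4) / [-16] = -(1/16)w^2 + 1
L_2(w) = (w + 4)w / [32] = (1/32)w^2 + (1/8)w
g(w) = 1·L_0 + (-3)·L_1 + 8·L_2
Only the constant term is needed; take it from each L_i and combine:
1·(0) + (-3)·(1) + 8·(0) = -3

-3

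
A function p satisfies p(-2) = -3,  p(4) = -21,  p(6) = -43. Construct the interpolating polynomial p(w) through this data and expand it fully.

p(w) = -w^2 - w - 1

L_0(w) = (w - 4)(w - 6) / [48] = (1/48)w^2 - (5/24)w + 1/2
L_1(w) = (w + 2)(w - 6) / [-12] = -(1/12)w^2 + (1/3)w + 1
L_2(w) = (w + 2)(w - 4) / [16] = (1/16)w^2 - (1/8)w - 1/2
p(w) = (-3)·L_0 + (-21)·L_1 + (-43)·L_2
  (-3)·L_0(w) = -(1/16)w^2 + (5/8)w - 3/2
  (-21)·L_1(w) = (7/4)w^2 - 7w - 21
  (-43)·L_2(w) = -(43/16)w^2 + (43/8)w + 43/2
Adding term by term: -w^2 - w - 1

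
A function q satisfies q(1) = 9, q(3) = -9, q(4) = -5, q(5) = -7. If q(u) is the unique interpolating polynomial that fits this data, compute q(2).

-8

Evaluate each Lagrange basis at u = 2:
L_0(2) = (-1)·(-2)·(-3)/[(-2)·(-3)·(-4)] = 1/4
L_1(2) = (1)·(-2)·(-3)/[(2)·(-1)·(-2)] = 3/2
L_2(2) = (1)·(-1)·(-3)/[(3)·(1)·(-1)] = -1
L_3(2) = (1)·(-1)·(-2)/[(4)·(2)·(1)] = 1/4
Sum: 9·(1/4) + (-9)·(3/2) + (-5)·(-1) + (-7)·(1/4) = -8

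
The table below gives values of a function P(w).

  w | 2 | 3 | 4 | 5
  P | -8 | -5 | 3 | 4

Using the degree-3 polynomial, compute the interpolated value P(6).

-14

Evaluate each Lagrange basis at w = 6:
L_0(6) = (3)·(2)·(1)/[(-1)·(-2)·(-3)] = -1
L_1(6) = (4)·(2)·(1)/[(1)·(-1)·(-2)] = 4
L_2(6) = (4)·(3)·(1)/[(2)·(1)·(-1)] = -6
L_3(6) = (4)·(3)·(2)/[(3)·(2)·(1)] = 4
Sum: (-8)·(-1) + (-5)·(4) + 3·(-6) + 4·(4) = -14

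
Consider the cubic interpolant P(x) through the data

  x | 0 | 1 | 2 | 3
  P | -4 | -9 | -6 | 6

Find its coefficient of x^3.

1/6

The leading coefficient equals the top divided difference P[0,1,2,3].
P[0,1] = (-9 - (-4)) / (1 - 0) = -5
P[1,2] = (-6 - (-9)) / (2 - 1) = 3
P[2,3] = (6 - (-6)) / (3 - 2) = 12
P[0,1,2] = (3 - (-5)) / (2 - 0) = 4
P[1,2,3] = (12 - 3) / (3 - 1) = 9/2
P[0,1,2,3] = (9/2 - 4) / (3 - 0) = 1/6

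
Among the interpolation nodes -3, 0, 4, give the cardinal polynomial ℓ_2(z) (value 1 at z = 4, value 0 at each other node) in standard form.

ℓ_2(z) = (1/28)z^2 + (3/28)z

ℓ_2(z) = (z + 3)z / [(7)·(4)]
       = (z^2 + 3z) / (28)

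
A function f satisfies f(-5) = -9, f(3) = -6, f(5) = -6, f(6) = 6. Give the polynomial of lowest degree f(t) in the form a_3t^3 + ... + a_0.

L_0(t) = (t - 3)(t - 5)(t - 6) / [-880] = -(1/880)t^3 + (7/440)t^2 - (63/880)t + 9/88
L_1(t) = (t + 5)(t - 5)(t - 6) / [48] = (1/48)t^3 - (1/8)t^2 - (25/48)t + 25/8
L_2(t) = (t + 5)(t - 3)(t - 6) / [-20] = -(1/20)t^3 + (1/5)t^2 + (27/20)t - 9/2
L_3(t) = (t + 5)(t - 3)(t - 5) / [33] = (1/33)t^3 - (1/11)t^2 - (25/33)t + 25/11
f(t) = (-9)·L_0 + (-6)·L_1 + (-6)·L_2 + 6·L_3
  (-9)·L_0(t) = (9/880)t^3 - (63/440)t^2 + (567/880)t - 81/88
  (-6)·L_1(t) = -(1/8)t^3 + (3/4)t^2 + (25/8)t - 75/4
  (-6)·L_2(t) = (3/10)t^3 - (6/5)t^2 - (81/10)t + 27
  6·L_3(t) = (2/11)t^3 - (6/11)t^2 - (50/11)t + 150/11
Adding term by term: (323/880)t^3 - (501/440)t^2 - (7811/880)t + 1845/88

f(t) = (323/880)t^3 - (501/440)t^2 - (7811/880)t + 1845/88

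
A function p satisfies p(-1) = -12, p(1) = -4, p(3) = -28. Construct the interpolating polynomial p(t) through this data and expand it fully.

Newton's divided differences:
p[-1,1] = (-4 - (-12)) / (1 - (-1)) = 4
p[1,3] = (-28 - (-4)) / (3 - 1) = -12
p[-1,1,3] = (-12 - 4) / (3 - (-1)) = -4
p(t) = -12 + 4·(t + 1) + (-4)·(t + 1)(t - 1)
Expanding: p(t) = -4t^2 + 4t - 4

p(t) = -4t^2 + 4t - 4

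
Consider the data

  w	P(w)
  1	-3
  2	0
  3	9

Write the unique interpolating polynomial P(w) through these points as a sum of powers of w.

L_0(w) = (w - 2)(w - 3) / [2] = (1/2)w^2 - (5/2)w + 3
L_1(w) = (w - 1)(w - 3) / [-1] = -w^2 + 4w - 3
L_2(w) = (w - 1)(w - 2) / [2] = (1/2)w^2 - (3/2)w + 1
P(w) = (-3)·L_0 + 0·L_1 + 9·L_2
  (-3)·L_0(w) = -(3/2)w^2 + (15/2)w - 9
  0·L_1(w) = 0
  9·L_2(w) = (9/2)w^2 - (27/2)w + 9
Adding term by term: 3w^2 - 6w

P(w) = 3w^2 - 6w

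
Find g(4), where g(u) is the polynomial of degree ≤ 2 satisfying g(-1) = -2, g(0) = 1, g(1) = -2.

-47

Evaluate each Lagrange basis at u = 4:
L_0(4) = (4)·(3)/[(-1)·(-2)] = 6
L_1(4) = (5)·(3)/[(1)·(-1)] = -15
L_2(4) = (5)·(4)/[(2)·(1)] = 10
Sum: (-2)·(6) + 1·(-15) + (-2)·(10) = -47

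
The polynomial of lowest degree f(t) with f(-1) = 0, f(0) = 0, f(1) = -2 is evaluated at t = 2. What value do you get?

Using Newton's divided-difference form:
f[-1,0] = (0 - 0) / (0 - (-1)) = 0
f[0,1] = (-2 - 0) / (1 - 0) = -2
f[-1,0,1] = (-2 - 0) / (1 - (-1)) = -1
f(2) = 0 + 0·(3) + (-1)·(3)·(2) = -6

-6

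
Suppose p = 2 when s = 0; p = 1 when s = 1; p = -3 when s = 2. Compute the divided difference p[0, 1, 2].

p[0,1] = (1 - 2) / (1 - 0) = -1
p[1,2] = (-3 - 1) / (2 - 1) = -4
p[0,1,2] = (-4 - (-1)) / (2 - 0) = -3/2

-3/2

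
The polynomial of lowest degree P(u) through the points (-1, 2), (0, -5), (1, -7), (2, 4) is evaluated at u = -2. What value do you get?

6

Using Newton's divided-difference form:
P[-1,0] = (-5 - 2) / (0 - (-1)) = -7
P[0,1] = (-7 - (-5)) / (1 - 0) = -2
P[1,2] = (4 - (-7)) / (2 - 1) = 11
P[-1,0,1] = (-2 - (-7)) / (1 - (-1)) = 5/2
P[0,1,2] = (11 - (-2)) / (2 - 0) = 13/2
P[-1,0,1,2] = (13/2 - 5/2) / (2 - (-1)) = 4/3
P(-2) = 2 + (-7)·(-1) + (5/2)·(-1)·(-2) + (4/3)·(-1)·(-2)·(-3) = 6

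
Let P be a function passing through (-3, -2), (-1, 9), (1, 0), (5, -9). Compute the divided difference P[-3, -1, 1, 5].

23/64

P[-3,-1] = (9 - (-2)) / (-1 - (-3)) = 11/2
P[-1,1] = (0 - 9) / (1 - (-1)) = -9/2
P[1,5] = (-9 - 0) / (5 - 1) = -9/4
P[-3,-1,1] = (-9/2 - 11/2) / (1 - (-3)) = -5/2
P[-1,1,5] = (-9/4 - (-9/2)) / (5 - (-1)) = 3/8
P[-3,-1,1,5] = (3/8 - (-5/2)) / (5 - (-3)) = 23/64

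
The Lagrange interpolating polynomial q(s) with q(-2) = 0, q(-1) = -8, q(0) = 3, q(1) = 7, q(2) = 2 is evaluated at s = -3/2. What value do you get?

-143/16

Evaluate each Lagrange basis at s = -3/2:
L_0(-3/2) = (-1/2)·(-3/2)·(-5/2)·(-7/2)/[(-1)·(-2)·(-3)·(-4)] = 35/128
L_1(-3/2) = (1/2)·(-3/2)·(-5/2)·(-7/2)/[(1)·(-1)·(-2)·(-3)] = 35/32
L_2(-3/2) = (1/2)·(-1/2)·(-5/2)·(-7/2)/[(2)·(1)·(-1)·(-2)] = -35/64
L_3(-3/2) = (1/2)·(-1/2)·(-3/2)·(-7/2)/[(3)·(2)·(1)·(-1)] = 7/32
L_4(-3/2) = (1/2)·(-1/2)·(-3/2)·(-5/2)/[(4)·(3)·(2)·(1)] = -5/128
Sum: 0 + (-8)·(35/32) + 3·(-35/64) + 7·(7/32) + 2·(-5/128) = -143/16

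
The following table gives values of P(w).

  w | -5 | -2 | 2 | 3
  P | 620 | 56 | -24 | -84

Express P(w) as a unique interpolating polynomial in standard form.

Build the Lagrange basis polynomials:
L_0(w) = (w + 2)(w - 2)(w - 3) / [-168] = -(1/168)w^3 + (1/56)w^2 + (1/42)w - 1/14
L_1(w) = (w + 5)(w - 2)(w - 3) / [60] = (1/60)w^3 - (19/60)w + 1/2
L_2(w) = (w + 5)(w + 2)(w - 3) / [-28] = -(1/28)w^3 - (1/7)w^2 + (11/28)w + 15/14
L_3(w) = (w + 5)(w + 2)(w - 2) / [40] = (1/40)w^3 + (1/8)w^2 - (1/10)w - 1/2
P(w) = 620·L_0 + 56·L_1 + (-24)·L_2 + (-84)·L_3
  620·L_0(w) = -(155/42)w^3 + (155/14)w^2 + (310/21)w - 310/7
  56·L_1(w) = (14/15)w^3 - (266/15)w + 28
  (-24)·L_2(w) = (6/7)w^3 + (24/7)w^2 - (66/7)w - 180/7
  (-84)·L_3(w) = -(21/10)w^3 - (21/2)w^2 + (42/5)w + 42
Adding term by term: -4w^3 + 4w^2 - 4w

P(w) = -4w^3 + 4w^2 - 4w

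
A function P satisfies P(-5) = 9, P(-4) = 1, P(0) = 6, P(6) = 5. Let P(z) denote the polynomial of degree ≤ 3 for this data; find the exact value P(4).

L_0(4) = (8)·(4)·(-2)/[(-1)·(-5)·(-11)] = 64/55
L_1(4) = (9)·(4)·(-2)/[(1)·(-4)·(-10)] = -9/5
L_2(4) = (9)·(8)·(-2)/[(5)·(4)·(-6)] = 6/5
L_3(4) = (9)·(8)·(4)/[(11)·(10)·(6)] = 24/55
Sum: 9·(64/55) + 1·(-9/5) + 6·(6/5) + 5·(24/55) = 993/55

993/55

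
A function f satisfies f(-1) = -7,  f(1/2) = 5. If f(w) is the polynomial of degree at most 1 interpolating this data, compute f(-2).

-15

Evaluate each Lagrange basis at w = -2:
L_0(-2) = (-5/2)/[(-3/2)] = 5/3
L_1(-2) = (-1)/[(3/2)] = -2/3
Sum: (-7)·(5/3) + 5·(-2/3) = -15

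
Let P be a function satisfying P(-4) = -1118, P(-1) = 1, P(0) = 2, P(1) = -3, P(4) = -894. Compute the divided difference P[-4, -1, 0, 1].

P[-4,-1] = (1 - (-1118)) / (-1 - (-4)) = 373
P[-1,0] = (2 - 1) / (0 - (-1)) = 1
P[0,1] = (-3 - 2) / (1 - 0) = -5
P[-4,-1,0] = (1 - 373) / (0 - (-4)) = -93
P[-1,0,1] = (-5 - 1) / (1 - (-1)) = -3
P[-4,-1,0,1] = (-3 - (-93)) / (1 - (-4)) = 18

18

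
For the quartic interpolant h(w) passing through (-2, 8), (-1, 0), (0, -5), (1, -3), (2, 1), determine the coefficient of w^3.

-1/12

Build the Lagrange basis polynomials:
L_0(w) = (w + 1)w(w - 1)(w - 2) / [24] = (1/24)w^4 - (1/12)w^3 - (1/24)w^2 + (1/12)w
L_1(w) = (w + 2)w(w - 1)(w - 2) / [-6] = -(1/6)w^4 + (1/6)w^3 + (2/3)w^2 - (2/3)w
L_2(w) = (w + 2)(w + 1)(w - 1)(w - 2) / [4] = (1/4)w^4 - (5/4)w^2 + 1
L_3(w) = (w + 2)(w + 1)w(w - 2) / [-6] = -(1/6)w^4 - (1/6)w^3 + (2/3)w^2 + (2/3)w
L_4(w) = (w + 2)(w + 1)w(w - 1) / [24] = (1/24)w^4 + (1/12)w^3 - (1/24)w^2 - (1/12)w
h(w) = 8·L_0 + 0·L_1 + (-5)·L_2 + (-3)·L_3 + 1·L_4
Only the coefficient of w^3 is needed; take it from each L_i and combine:
8·(-1/12) + 0·(1/6) + (-5)·(0) + (-3)·(-1/6) + 1·(1/12) = -1/12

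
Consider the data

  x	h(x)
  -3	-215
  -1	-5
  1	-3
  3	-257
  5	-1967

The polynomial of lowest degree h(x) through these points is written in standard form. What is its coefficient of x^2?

1

L_0(x) = (x + 1)(x - 1)(x - 3)(x - 5) / [384] = (1/384)x^4 - (1/48)x^3 + (7/192)x^2 + (1/48)x - 5/128
L_1(x) = (x + 3)(x - 1)(x - 3)(x - 5) / [-96] = -(1/96)x^4 + (1/16)x^3 + (1/24)x^2 - (9/16)x + 15/32
L_2(x) = (x + 3)(x + 1)(x - 3)(x - 5) / [64] = (1/64)x^4 - (1/16)x^3 - (7/32)x^2 + (9/16)x + 45/64
L_3(x) = (x + 3)(x + 1)(x - 1)(x - 5) / [-96] = -(1/96)x^4 + (1/48)x^3 + (1/6)x^2 - (1/48)x - 5/32
L_4(x) = (x + 3)(x + 1)(x - 1)(x - 3) / [384] = (1/384)x^4 - (5/192)x^2 + 3/128
h(x) = (-215)·L_0 + (-5)·L_1 + (-3)·L_2 + (-257)·L_3 + (-1967)·L_4
Only the coefficient of x^2 is needed; take it from each L_i and combine:
(-215)·(7/192) + (-5)·(1/24) + (-3)·(-7/32) + (-257)·(1/6) + (-1967)·(-5/192) = 1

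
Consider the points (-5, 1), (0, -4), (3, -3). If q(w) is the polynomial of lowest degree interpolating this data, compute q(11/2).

1/8

Using Newton's divided-difference form:
q[-5,0] = (-4 - 1) / (0 - (-5)) = -1
q[0,3] = (-3 - (-4)) / (3 - 0) = 1/3
q[-5,0,3] = (1/3 - (-1)) / (3 - (-5)) = 1/6
q(11/2) = 1 + (-1)·(21/2) + (1/6)·(21/2)·(11/2) = 1/8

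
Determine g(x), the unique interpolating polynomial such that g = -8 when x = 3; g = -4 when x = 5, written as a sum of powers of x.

L_0(x) = (x - 5) / [-2] = -(1/2)x + 5/2
L_1(x) = (x - 3) / [2] = (1/2)x - 3/2
g(x) = (-8)·L_0 + (-4)·L_1
  (-8)·L_0(x) = 4x - 20
  (-4)·L_1(x) = -2x + 6
Adding term by term: 2x - 14

g(x) = 2x - 14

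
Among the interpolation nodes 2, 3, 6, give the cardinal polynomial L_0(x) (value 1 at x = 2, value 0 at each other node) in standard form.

L_0(x) = (x - 3)(x - 6) / [(-1)·(-4)]
       = (x^2 - 9x + 18) / (4)

L_0(x) = (1/4)x^2 - (9/4)x + 9/2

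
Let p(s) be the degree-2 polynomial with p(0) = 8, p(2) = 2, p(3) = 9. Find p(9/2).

32

Evaluate each Lagrange basis at s = 9/2:
L_0(9/2) = (5/2)·(3/2)/[(-2)·(-3)] = 5/8
L_1(9/2) = (9/2)·(3/2)/[(2)·(-1)] = -27/8
L_2(9/2) = (9/2)·(5/2)/[(3)·(1)] = 15/4
Sum: 8·(5/8) + 2·(-27/8) + 9·(15/4) = 32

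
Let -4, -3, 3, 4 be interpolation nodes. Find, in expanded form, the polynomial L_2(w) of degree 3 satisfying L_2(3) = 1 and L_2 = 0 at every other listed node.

L_2(w) = -(1/42)w^3 - (1/14)w^2 + (8/21)w + 8/7

L_2(w) = (w + 4)(w + 3)(w - 4) / [(7)·(6)·(-1)]
       = (w^3 + 3w^2 - 16w - 48) / (-42)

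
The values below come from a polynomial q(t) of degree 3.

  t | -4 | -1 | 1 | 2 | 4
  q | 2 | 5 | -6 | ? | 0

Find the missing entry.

The 4 known values determine q uniquely (degree ≤ 3).
Evaluate each Lagrange basis at t = 2:
L_0(2) = (3)·(1)·(-2)/[(-3)·(-5)·(-8)] = 1/20
L_1(2) = (6)·(1)·(-2)/[(3)·(-2)·(-5)] = -2/5
L_2(2) = (6)·(3)·(-2)/[(5)·(2)·(-3)] = 6/5
L_3(2) = (6)·(3)·(1)/[(8)·(5)·(3)] = 3/20
Sum: 2·(1/20) + 5·(-2/5) + (-6)·(6/5) + 0 = -91/10

-91/10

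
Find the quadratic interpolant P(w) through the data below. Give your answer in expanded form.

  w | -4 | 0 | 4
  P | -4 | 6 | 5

L_0(w) = w(w - 4) / [32] = (1/32)w^2 - (1/8)w
L_1(w) = (w + 4)(w - 4) / [-16] = -(1/16)w^2 + 1
L_2(w) = (w + 4)w / [32] = (1/32)w^2 + (1/8)w
P(w) = (-4)·L_0 + 6·L_1 + 5·L_2
  (-4)·L_0(w) = -(1/8)w^2 + (1/2)w
  6·L_1(w) = -(3/8)w^2 + 6
  5·L_2(w) = (5/32)w^2 + (5/8)w
Adding term by term: -(11/32)w^2 + (9/8)w + 6

P(w) = -(11/32)w^2 + (9/8)w + 6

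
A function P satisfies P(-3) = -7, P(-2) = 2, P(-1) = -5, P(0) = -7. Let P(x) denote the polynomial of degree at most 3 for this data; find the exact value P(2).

88

Using Newton's divided-difference form:
P[-3,-2] = (2 - (-7)) / (-2 - (-3)) = 9
P[-2,-1] = (-5 - 2) / (-1 - (-2)) = -7
P[-1,0] = (-7 - (-5)) / (0 - (-1)) = -2
P[-3,-2,-1] = (-7 - 9) / (-1 - (-3)) = -8
P[-2,-1,0] = (-2 - (-7)) / (0 - (-2)) = 5/2
P[-3,-2,-1,0] = (5/2 - (-8)) / (0 - (-3)) = 7/2
P(2) = -7 + 9·(5) + (-8)·(5)·(4) + (7/2)·(5)·(4)·(3) = 88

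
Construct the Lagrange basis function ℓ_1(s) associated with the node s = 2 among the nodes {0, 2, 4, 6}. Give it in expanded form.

ℓ_1(s) = s(s - 4)(s - 6) / [(2)·(-2)·(-4)]
       = (s^3 - 10s^2 + 24s) / (16)

ℓ_1(s) = (1/16)s^3 - (5/8)s^2 + (3/2)s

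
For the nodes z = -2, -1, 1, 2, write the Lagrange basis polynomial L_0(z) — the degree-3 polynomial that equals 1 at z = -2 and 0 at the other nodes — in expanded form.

L_0(z) = -(1/12)z^3 + (1/6)z^2 + (1/12)z - 1/6

L_0(z) = (z + 1)(z - 1)(z - 2) / [(-1)·(-3)·(-4)]
       = (z^3 - 2z^2 - z + 2) / (-12)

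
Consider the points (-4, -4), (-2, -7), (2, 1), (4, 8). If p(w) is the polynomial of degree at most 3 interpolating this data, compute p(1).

-17/8

Evaluate each Lagrange basis at w = 1:
L_0(1) = (3)·(-1)·(-3)/[(-2)·(-6)·(-8)] = -3/32
L_1(1) = (5)·(-1)·(-3)/[(2)·(-4)·(-6)] = 5/16
L_2(1) = (5)·(3)·(-3)/[(6)·(4)·(-2)] = 15/16
L_3(1) = (5)·(3)·(-1)/[(8)·(6)·(2)] = -5/32
Sum: (-4)·(-3/32) + (-7)·(5/16) + 1·(15/16) + 8·(-5/32) = -17/8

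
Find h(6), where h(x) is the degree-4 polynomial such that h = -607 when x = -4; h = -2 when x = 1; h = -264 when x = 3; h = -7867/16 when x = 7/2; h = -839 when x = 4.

Evaluate each Lagrange basis at x = 6:
L_0(6) = (5)·(3)·(5/2)·(2)/[(-5)·(-7)·(-15/2)·(-8)] = 1/28
L_1(6) = (10)·(3)·(5/2)·(2)/[(5)·(-2)·(-5/2)·(-3)] = -2
L_2(6) = (10)·(5)·(5/2)·(2)/[(7)·(2)·(-1/2)·(-1)] = 250/7
L_3(6) = (10)·(5)·(3)·(2)/[(15/2)·(5/2)·(1/2)·(-1/2)] = -64
L_4(6) = (10)·(5)·(3)·(5/2)/[(8)·(3)·(1)·(1/2)] = 125/4
Sum: (-607)·(1/28) + (-2)·(-2) + (-264)·(250/7) + (-7867/16)·(-64) + (-839)·(125/4) = -4197

-4197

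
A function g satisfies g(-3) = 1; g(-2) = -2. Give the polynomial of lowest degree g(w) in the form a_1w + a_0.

Build the Lagrange basis polynomials:
L_0(w) = (w + 2) / [-1] = -w - 2
L_1(w) = (w + 3) / [1] = w + 3
g(w) = 1·L_0 + (-2)·L_1
  1·L_0(w) = -w - 2
  (-2)·L_1(w) = -2w - 6
Adding term by term: -3w - 8

g(w) = -3w - 8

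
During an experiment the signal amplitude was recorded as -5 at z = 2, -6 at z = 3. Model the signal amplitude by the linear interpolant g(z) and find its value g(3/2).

L_0(3/2) = (-3/2)/[(-1)] = 3/2
L_1(3/2) = (-1/2)/[(1)] = -1/2
Sum: (-5)·(3/2) + (-6)·(-1/2) = -9/2

-9/2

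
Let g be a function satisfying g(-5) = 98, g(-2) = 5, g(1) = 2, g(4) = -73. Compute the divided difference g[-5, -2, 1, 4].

-1

g[-5,-2] = (5 - 98) / (-2 - (-5)) = -31
g[-2,1] = (2 - 5) / (1 - (-2)) = -1
g[1,4] = (-73 - 2) / (4 - 1) = -25
g[-5,-2,1] = (-1 - (-31)) / (1 - (-5)) = 5
g[-2,1,4] = (-25 - (-1)) / (4 - (-2)) = -4
g[-5,-2,1,4] = (-4 - 5) / (4 - (-5)) = -1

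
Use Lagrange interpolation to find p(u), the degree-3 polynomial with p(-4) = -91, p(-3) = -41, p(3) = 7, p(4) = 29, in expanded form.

Build the Lagrange basis polynomials:
L_0(u) = (u + 3)(u - 3)(u - 4) / [-56] = -(1/56)u^3 + (1/14)u^2 + (9/56)u - 9/14
L_1(u) = (u + 4)(u - 3)(u - 4) / [42] = (1/42)u^3 - (1/14)u^2 - (8/21)u + 8/7
L_2(u) = (u + 4)(u + 3)(u - 4) / [-42] = -(1/42)u^3 - (1/14)u^2 + (8/21)u + 8/7
L_3(u) = (u + 4)(u + 3)(u - 3) / [56] = (1/56)u^3 + (1/14)u^2 - (9/56)u - 9/14
p(u) = (-91)·L_0 + (-41)·L_1 + 7·L_2 + 29·L_3
  (-91)·L_0(u) = (13/8)u^3 - (13/2)u^2 - (117/8)u + 117/2
  (-41)·L_1(u) = -(41/42)u^3 + (41/14)u^2 + (328/21)u - 328/7
  7·L_2(u) = -(1/6)u^3 - (1/2)u^2 + (8/3)u + 8
  29·L_3(u) = (29/56)u^3 + (29/14)u^2 - (261/56)u - 261/14
Adding term by term: u^3 - 2u^2 - u + 1

p(u) = u^3 - 2u^2 - u + 1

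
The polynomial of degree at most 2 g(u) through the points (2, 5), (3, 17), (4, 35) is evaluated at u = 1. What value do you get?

-1

L_0(1) = (-2)·(-3)/[(-1)·(-2)] = 3
L_1(1) = (-1)·(-3)/[(1)·(-1)] = -3
L_2(1) = (-1)·(-2)/[(2)·(1)] = 1
Sum: 5·(3) + 17·(-3) + 35·(1) = -1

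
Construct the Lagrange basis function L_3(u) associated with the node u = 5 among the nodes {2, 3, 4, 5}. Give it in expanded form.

L_3(u) = (u - 2)(u - 3)(u - 4) / [(3)·(2)·(1)]
       = (u^3 - 9u^2 + 26u - 24) / (6)

L_3(u) = (1/6)u^3 - (3/2)u^2 + (13/3)u - 4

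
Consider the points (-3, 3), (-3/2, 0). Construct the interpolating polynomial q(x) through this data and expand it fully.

q(x) = -2x - 3

Build the Lagrange basis polynomials:
L_0(x) = (x + 3/2) / [-3/2] = -(2/3)x - 1
L_1(x) = (x + 3) / [3/2] = (2/3)x + 2
q(x) = 3·L_0 + 0·L_1
  3·L_0(x) = -2x - 3
  0·L_1(x) = 0
Adding term by term: -2x - 3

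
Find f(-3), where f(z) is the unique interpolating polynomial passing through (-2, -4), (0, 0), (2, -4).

-9

Evaluate each Lagrange basis at z = -3:
L_0(-3) = (-3)·(-5)/[(-2)·(-4)] = 15/8
L_1(-3) = (-1)·(-5)/[(2)·(-2)] = -5/4
L_2(-3) = (-1)·(-3)/[(4)·(2)] = 3/8
Sum: (-4)·(15/8) + 0 + (-4)·(3/8) = -9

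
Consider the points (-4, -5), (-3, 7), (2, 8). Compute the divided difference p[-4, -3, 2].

-59/30

p[-4,-3] = (7 - (-5)) / (-3 - (-4)) = 12
p[-3,2] = (8 - 7) / (2 - (-3)) = 1/5
p[-4,-3,2] = (1/5 - 12) / (2 - (-4)) = -59/30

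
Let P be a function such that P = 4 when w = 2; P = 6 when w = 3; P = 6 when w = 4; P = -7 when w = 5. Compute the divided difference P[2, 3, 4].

-1

P[2,3] = (6 - 4) / (3 - 2) = 2
P[3,4] = (6 - 6) / (4 - 3) = 0
P[2,3,4] = (0 - 2) / (4 - 2) = -1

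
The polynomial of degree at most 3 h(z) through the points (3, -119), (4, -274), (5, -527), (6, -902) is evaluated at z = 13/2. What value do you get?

-4571/4

L_0(13/2) = (5/2)·(3/2)·(1/2)/[(-1)·(-2)·(-3)] = -5/16
L_1(13/2) = (7/2)·(3/2)·(1/2)/[(1)·(-1)·(-2)] = 21/16
L_2(13/2) = (7/2)·(5/2)·(1/2)/[(2)·(1)·(-1)] = -35/16
L_3(13/2) = (7/2)·(5/2)·(3/2)/[(3)·(2)·(1)] = 35/16
Sum: (-119)·(-5/16) + (-274)·(21/16) + (-527)·(-35/16) + (-902)·(35/16) = -4571/4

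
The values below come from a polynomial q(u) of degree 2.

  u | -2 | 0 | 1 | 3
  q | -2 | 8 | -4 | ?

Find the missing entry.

The 3 known values determine q uniquely (degree ≤ 2).
L_0(3) = (3)·(2)/[(-2)·(-3)] = 1
L_1(3) = (5)·(2)/[(2)·(-1)] = -5
L_2(3) = (5)·(3)/[(3)·(1)] = 5
Sum: (-2)·(1) + 8·(-5) + (-4)·(5) = -62

-62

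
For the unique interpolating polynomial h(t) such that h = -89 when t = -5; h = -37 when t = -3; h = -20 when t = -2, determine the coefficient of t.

Build the Lagrange basis polynomials:
L_0(t) = (t + 3)(t + 2) / [6] = (1/6)t^2 + (5/6)t + 1
L_1(t) = (t + 5)(t + 2) / [-2] = -(1/2)t^2 - (7/2)t - 5
L_2(t) = (t + 5)(t + 3) / [3] = (1/3)t^2 + (8/3)t + 5
h(t) = (-89)·L_0 + (-37)·L_1 + (-20)·L_2
Only the coefficient of t is needed; take it from each L_i and combine:
(-89)·(5/6) + (-37)·(-7/2) + (-20)·(8/3) = 2

2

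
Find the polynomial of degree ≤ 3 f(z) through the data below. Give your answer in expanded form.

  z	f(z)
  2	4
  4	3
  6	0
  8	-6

Newton's divided differences:
f[2,4] = (3 - 4) / (4 - 2) = -1/2
f[4,6] = (0 - 3) / (6 - 4) = -3/2
f[6,8] = (-6 - 0) / (8 - 6) = -3
f[2,4,6] = (-3/2 - (-1/2)) / (6 - 2) = -1/4
f[4,6,8] = (-3 - (-3/2)) / (8 - 4) = -3/8
f[2,4,6,8] = (-3/8 - (-1/4)) / (8 - 2) = -1/48
f(z) = 4 + (-1/2)·(z - 2) + (-1/4)·(z - 2)(z - 4) + (-1/48)·(z - 2)(z - 4)(z - 6)
Expanding: f(z) = -(1/48)z^3 + (1/12)z + 4

f(z) = -(1/48)z^3 + (1/12)z + 4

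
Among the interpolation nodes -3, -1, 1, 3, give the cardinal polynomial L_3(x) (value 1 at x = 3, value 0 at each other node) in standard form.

L_3(x) = (1/48)x^3 + (1/16)x^2 - (1/48)x - 1/16

L_3(x) = (x + 3)(x + 1)(x - 1) / [(6)·(4)·(2)]
       = (x^3 + 3x^2 - x - 3) / (48)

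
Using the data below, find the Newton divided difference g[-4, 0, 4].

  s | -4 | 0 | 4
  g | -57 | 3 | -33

-3

g[-4,0] = (3 - (-57)) / (0 - (-4)) = 15
g[0,4] = (-33 - 3) / (4 - 0) = -9
g[-4,0,4] = (-9 - 15) / (4 - (-4)) = -3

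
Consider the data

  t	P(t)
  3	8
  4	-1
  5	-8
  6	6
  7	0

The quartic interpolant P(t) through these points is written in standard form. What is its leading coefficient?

Build the Lagrange basis polynomials:
L_0(t) = (t - 4)(t - 5)(t - 6)(t - 7) / [24] = (1/24)t^4 - (11/12)t^3 + (179/24)t^2 - (319/12)t + 35
L_1(t) = (t - 3)(t - 5)(t - 6)(t - 7) / [-6] = -(1/6)t^4 + (7/2)t^3 - (161/6)t^2 + (177/2)t - 105
L_2(t) = (t - 3)(t - 4)(t - 6)(t - 7) / [4] = (1/4)t^4 - 5t^3 + (145/4)t^2 - (225/2)t + 126
L_3(t) = (t - 3)(t - 4)(t - 5)(t - 7) / [-6] = -(1/6)t^4 + (19/6)t^3 - (131/6)t^2 + (389/6)t - 70
L_4(t) = (t - 3)(t - 4)(t - 5)(t - 6) / [24] = (1/24)t^4 - (3/4)t^3 + (119/24)t^2 - (57/4)t + 15
P(t) = 8·L_0 + (-1)·L_1 + (-8)·L_2 + 6·L_3 + 0·L_4
Only the coefficient of t^4 is needed; take it from each L_i and combine:
8·(1/24) + (-1)·(-1/6) + (-8)·(1/4) + 6·(-1/6) + 0·(1/24) = -5/2

-5/2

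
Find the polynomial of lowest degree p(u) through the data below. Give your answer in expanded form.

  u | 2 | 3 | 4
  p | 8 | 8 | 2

p(u) = -3u^2 + 15u - 10

Build the Lagrange basis polynomials:
L_0(u) = (u - 3)(u - 4) / [2] = (1/2)u^2 - (7/2)u + 6
L_1(u) = (u - 2)(u - 4) / [-1] = -u^2 + 6u - 8
L_2(u) = (u - 2)(u - 3) / [2] = (1/2)u^2 - (5/2)u + 3
p(u) = 8·L_0 + 8·L_1 + 2·L_2
  8·L_0(u) = 4u^2 - 28u + 48
  8·L_1(u) = -8u^2 + 48u - 64
  2·L_2(u) = u^2 - 5u + 6
Adding term by term: -3u^2 + 15u - 10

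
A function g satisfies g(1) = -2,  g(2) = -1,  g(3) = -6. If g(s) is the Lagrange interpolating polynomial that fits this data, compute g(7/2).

-43/4

L_0(7/2) = (3/2)·(1/2)/[(-1)·(-2)] = 3/8
L_1(7/2) = (5/2)·(1/2)/[(1)·(-1)] = -5/4
L_2(7/2) = (5/2)·(3/2)/[(2)·(1)] = 15/8
Sum: (-2)·(3/8) + (-1)·(-5/4) + (-6)·(15/8) = -43/4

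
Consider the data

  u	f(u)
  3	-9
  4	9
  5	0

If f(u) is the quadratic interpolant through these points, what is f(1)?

L_0(1) = (-3)·(-4)/[(-1)·(-2)] = 6
L_1(1) = (-2)·(-4)/[(1)·(-1)] = -8
L_2(1) = (-2)·(-3)/[(2)·(1)] = 3
Sum: (-9)·(6) + 9·(-8) + 0 = -126

-126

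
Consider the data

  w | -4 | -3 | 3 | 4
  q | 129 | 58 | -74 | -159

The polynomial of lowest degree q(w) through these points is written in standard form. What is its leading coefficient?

-2

The leading coefficient equals the top divided difference q[-4,-3,3,4].
q[-4,-3] = (58 - 129) / (-3 - (-4)) = -71
q[-3,3] = (-74 - 58) / (3 - (-3)) = -22
q[3,4] = (-159 - (-74)) / (4 - 3) = -85
q[-4,-3,3] = (-22 - (-71)) / (3 - (-4)) = 7
q[-3,3,4] = (-85 - (-22)) / (4 - (-3)) = -9
q[-4,-3,3,4] = (-9 - 7) / (4 - (-4)) = -2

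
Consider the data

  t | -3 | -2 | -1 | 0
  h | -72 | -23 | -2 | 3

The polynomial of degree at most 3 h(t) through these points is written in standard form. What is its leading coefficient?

2

The leading coefficient equals the top divided difference h[-3,-2,-1,0].
h[-3,-2] = (-23 - (-72)) / (-2 - (-3)) = 49
h[-2,-1] = (-2 - (-23)) / (-1 - (-2)) = 21
h[-1,0] = (3 - (-2)) / (0 - (-1)) = 5
h[-3,-2,-1] = (21 - 49) / (-1 - (-3)) = -14
h[-2,-1,0] = (5 - 21) / (0 - (-2)) = -8
h[-3,-2,-1,0] = (-8 - (-14)) / (0 - (-3)) = 2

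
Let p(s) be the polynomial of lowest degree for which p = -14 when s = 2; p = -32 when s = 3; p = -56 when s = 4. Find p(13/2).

-569/4

L_0(13/2) = (7/2)·(5/2)/[(-1)·(-2)] = 35/8
L_1(13/2) = (9/2)·(5/2)/[(1)·(-1)] = -45/4
L_2(13/2) = (9/2)·(7/2)/[(2)·(1)] = 63/8
Sum: (-14)·(35/8) + (-32)·(-45/4) + (-56)·(63/8) = -569/4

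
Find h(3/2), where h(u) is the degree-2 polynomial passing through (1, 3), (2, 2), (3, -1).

Using Newton's divided-difference form:
h[1,2] = (2 - 3) / (2 - 1) = -1
h[2,3] = (-1 - 2) / (3 - 2) = -3
h[1,2,3] = (-3 - (-1)) / (3 - 1) = -1
h(3/2) = 3 + (-1)·(1/2) + (-1)·(1/2)·(-1/2) = 11/4

11/4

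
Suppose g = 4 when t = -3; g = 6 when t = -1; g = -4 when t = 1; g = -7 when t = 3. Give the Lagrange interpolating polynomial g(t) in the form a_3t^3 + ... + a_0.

L_0(t) = (t + 1)(t - 1)(t - 3) / [-48] = -(1/48)t^3 + (1/16)t^2 + (1/48)t - 1/16
L_1(t) = (t + 3)(t - 1)(t - 3) / [16] = (1/16)t^3 - (1/16)t^2 - (9/16)t + 9/16
L_2(t) = (t + 3)(t + 1)(t - 3) / [-16] = -(1/16)t^3 - (1/16)t^2 + (9/16)t + 9/16
L_3(t) = (t + 3)(t + 1)(t - 1) / [48] = (1/48)t^3 + (1/16)t^2 - (1/48)t - 1/16
g(t) = 4·L_0 + 6·L_1 + (-4)·L_2 + (-7)·L_3
  4·L_0(t) = -(1/12)t^3 + (1/4)t^2 + (1/12)t - 1/4
  6·L_1(t) = (3/8)t^3 - (3/8)t^2 - (27/8)t + 27/8
  (-4)·L_2(t) = (1/4)t^3 + (1/4)t^2 - (9/4)t - 9/4
  (-7)·L_3(t) = -(7/48)t^3 - (7/16)t^2 + (7/48)t + 7/16
Adding term by term: (19/48)t^3 - (5/16)t^2 - (259/48)t + 21/16

g(t) = (19/48)t^3 - (5/16)t^2 - (259/48)t + 21/16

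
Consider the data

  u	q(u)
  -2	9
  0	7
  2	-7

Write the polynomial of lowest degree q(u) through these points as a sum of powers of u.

Build the Lagrange basis polynomials:
L_0(u) = u(u - 2) / [8] = (1/8)u^2 - (1/4)u
L_1(u) = (u + 2)(u - 2) / [-4] = -(1/4)u^2 + 1
L_2(u) = (u + 2)u / [8] = (1/8)u^2 + (1/4)u
q(u) = 9·L_0 + 7·L_1 + (-7)·L_2
  9·L_0(u) = (9/8)u^2 - (9/4)u
  7·L_1(u) = -(7/4)u^2 + 7
  (-7)·L_2(u) = -(7/8)u^2 - (7/4)u
Adding term by term: -(3/2)u^2 - 4u + 7

q(u) = -(3/2)u^2 - 4u + 7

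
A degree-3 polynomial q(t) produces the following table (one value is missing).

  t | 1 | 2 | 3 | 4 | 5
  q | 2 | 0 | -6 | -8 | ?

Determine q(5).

2

The 4 known values determine q uniquely (degree ≤ 3).
Evaluate each Lagrange basis at t = 5:
L_0(5) = (3)·(2)·(1)/[(-1)·(-2)·(-3)] = -1
L_1(5) = (4)·(2)·(1)/[(1)·(-1)·(-2)] = 4
L_2(5) = (4)·(3)·(1)/[(2)·(1)·(-1)] = -6
L_3(5) = (4)·(3)·(2)/[(3)·(2)·(1)] = 4
Sum: 2·(-1) + 0 + (-6)·(-6) + (-8)·(4) = 2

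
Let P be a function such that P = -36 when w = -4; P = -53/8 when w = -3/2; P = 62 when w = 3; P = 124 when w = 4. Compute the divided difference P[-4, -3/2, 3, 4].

1

P[-4,-3/2] = (-53/8 - (-36)) / (-3/2 - (-4)) = 47/4
P[-3/2,3] = (62 - (-53/8)) / (3 - (-3/2)) = 61/4
P[3,4] = (124 - 62) / (4 - 3) = 62
P[-4,-3/2,3] = (61/4 - 47/4) / (3 - (-4)) = 1/2
P[-3/2,3,4] = (62 - 61/4) / (4 - (-3/2)) = 17/2
P[-4,-3/2,3,4] = (17/2 - 1/2) / (4 - (-4)) = 1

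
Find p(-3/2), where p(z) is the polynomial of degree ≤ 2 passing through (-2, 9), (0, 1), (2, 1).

L_0(-3/2) = (-3/2)·(-7/2)/[(-2)·(-4)] = 21/32
L_1(-3/2) = (1/2)·(-7/2)/[(2)·(-2)] = 7/16
L_2(-3/2) = (1/2)·(-3/2)/[(4)·(2)] = -3/32
Sum: 9·(21/32) + 1·(7/16) + 1·(-3/32) = 25/4

25/4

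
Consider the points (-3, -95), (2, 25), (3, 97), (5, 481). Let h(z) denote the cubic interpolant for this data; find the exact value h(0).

Using Newton's divided-difference form:
h[-3,2] = (25 - (-95)) / (2 - (-3)) = 24
h[2,3] = (97 - 25) / (3 - 2) = 72
h[3,5] = (481 - 97) / (5 - 3) = 192
h[-3,2,3] = (72 - 24) / (3 - (-3)) = 8
h[2,3,5] = (192 - 72) / (5 - 2) = 40
h[-3,2,3,5] = (40 - 8) / (5 - (-3)) = 4
h(0) = -95 + 24·(3) + 8·(3)·(-2) + 4·(3)·(-2)·(-3) = 1

1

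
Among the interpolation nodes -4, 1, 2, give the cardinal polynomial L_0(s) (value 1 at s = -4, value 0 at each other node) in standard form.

L_0(s) = (s - 1)(s - 2) / [(-5)·(-6)]
       = (s^2 - 3s + 2) / (30)

L_0(s) = (1/30)s^2 - (1/10)s + 1/15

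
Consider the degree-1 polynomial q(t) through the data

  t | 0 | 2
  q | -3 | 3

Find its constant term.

L_0(t) = (t - 2) / [-2] = -(1/2)t + 1
L_1(t) = t / [2] = (1/2)t
q(t) = (-3)·L_0 + 3·L_1
Only the constant term is needed; take it from each L_i and combine:
(-3)·(1) + 3·(0) = -3

-3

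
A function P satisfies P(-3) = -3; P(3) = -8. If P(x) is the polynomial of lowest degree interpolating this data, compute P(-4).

Evaluate each Lagrange basis at x = -4:
L_0(-4) = (-7)/[(-6)] = 7/6
L_1(-4) = (-1)/[(6)] = -1/6
Sum: (-3)·(7/6) + (-8)·(-1/6) = -13/6

-13/6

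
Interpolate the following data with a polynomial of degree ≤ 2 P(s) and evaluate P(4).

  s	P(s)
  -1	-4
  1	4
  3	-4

Evaluate each Lagrange basis at s = 4:
L_0(4) = (3)·(1)/[(-2)·(-4)] = 3/8
L_1(4) = (5)·(1)/[(2)·(-2)] = -5/4
L_2(4) = (5)·(3)/[(4)·(2)] = 15/8
Sum: (-4)·(3/8) + 4·(-5/4) + (-4)·(15/8) = -14

-14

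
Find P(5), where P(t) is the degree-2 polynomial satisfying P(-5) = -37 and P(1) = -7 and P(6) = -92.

L_0(5) = (4)·(-1)/[(-6)·(-11)] = -2/33
L_1(5) = (10)·(-1)/[(6)·(-5)] = 1/3
L_2(5) = (10)·(4)/[(11)·(5)] = 8/11
Sum: (-37)·(-2/33) + (-7)·(1/3) + (-92)·(8/11) = -67

-67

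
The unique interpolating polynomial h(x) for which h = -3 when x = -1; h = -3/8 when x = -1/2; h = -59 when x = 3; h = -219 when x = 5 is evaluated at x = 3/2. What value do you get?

L_0(3/2) = (2)·(-3/2)·(-7/2)/[(-1/2)·(-4)·(-6)] = -7/8
L_1(3/2) = (5/2)·(-3/2)·(-7/2)/[(1/2)·(-7/2)·(-11/2)] = 15/11
L_2(3/2) = (5/2)·(2)·(-7/2)/[(4)·(7/2)·(-2)] = 5/8
L_3(3/2) = (5/2)·(2)·(-3/2)/[(6)·(11/2)·(2)] = -5/44
Sum: (-3)·(-7/8) + (-3/8)·(15/11) + (-59)·(5/8) + (-219)·(-5/44) = -79/8

-79/8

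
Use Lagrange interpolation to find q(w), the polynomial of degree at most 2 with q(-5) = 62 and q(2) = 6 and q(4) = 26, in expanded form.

q(w) = 2w^2 - 2w + 2

L_0(w) = (w - 2)(w - 4) / [63] = (1/63)w^2 - (2/21)w + 8/63
L_1(w) = (w + 5)(w - 4) / [-14] = -(1/14)w^2 - (1/14)w + 10/7
L_2(w) = (w + 5)(w - 2) / [18] = (1/18)w^2 + (1/6)w - 5/9
q(w) = 62·L_0 + 6·L_1 + 26·L_2
  62·L_0(w) = (62/63)w^2 - (124/21)w + 496/63
  6·L_1(w) = -(3/7)w^2 - (3/7)w + 60/7
  26·L_2(w) = (13/9)w^2 + (13/3)w - 130/9
Adding term by term: 2w^2 - 2w + 2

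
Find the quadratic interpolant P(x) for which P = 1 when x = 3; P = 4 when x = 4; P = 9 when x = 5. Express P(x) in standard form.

Build the Lagrange basis polynomials:
L_0(x) = (x - 4)(x - 5) / [2] = (1/2)x^2 - (9/2)x + 10
L_1(x) = (x - 3)(x - 5) / [-1] = -x^2 + 8x - 15
L_2(x) = (x - 3)(x - 4) / [2] = (1/2)x^2 - (7/2)x + 6
P(x) = 1·L_0 + 4·L_1 + 9·L_2
  1·L_0(x) = (1/2)x^2 - (9/2)x + 10
  4·L_1(x) = -4x^2 + 32x - 60
  9·L_2(x) = (9/2)x^2 - (63/2)x + 54
Adding term by term: x^2 - 4x + 4

P(x) = x^2 - 4x + 4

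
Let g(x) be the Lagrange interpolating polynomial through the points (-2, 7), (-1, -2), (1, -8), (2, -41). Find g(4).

L_0(4) = (5)·(3)·(2)/[(-1)·(-3)·(-4)] = -5/2
L_1(4) = (6)·(3)·(2)/[(1)·(-2)·(-3)] = 6
L_2(4) = (6)·(5)·(2)/[(3)·(2)·(-1)] = -10
L_3(4) = (6)·(5)·(3)/[(4)·(3)·(1)] = 15/2
Sum: 7·(-5/2) + (-2)·(6) + (-8)·(-10) + (-41)·(15/2) = -257

-257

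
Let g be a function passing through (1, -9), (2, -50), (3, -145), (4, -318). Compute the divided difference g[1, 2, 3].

-27

g[1,2] = (-50 - (-9)) / (2 - 1) = -41
g[2,3] = (-145 - (-50)) / (3 - 2) = -95
g[1,2,3] = (-95 - (-41)) / (3 - 1) = -27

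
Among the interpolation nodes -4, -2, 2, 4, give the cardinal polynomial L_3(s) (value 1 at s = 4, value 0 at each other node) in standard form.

L_3(s) = (1/96)s^3 + (1/24)s^2 - (1/24)s - 1/6

L_3(s) = (s + 4)(s + 2)(s - 2) / [(8)·(6)·(2)]
       = (s^3 + 4s^2 - 4s - 16) / (96)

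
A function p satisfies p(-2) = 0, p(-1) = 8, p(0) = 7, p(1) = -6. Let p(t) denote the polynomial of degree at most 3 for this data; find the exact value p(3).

-80

Evaluate each Lagrange basis at t = 3:
L_0(3) = (4)·(3)·(2)/[(-1)·(-2)·(-3)] = -4
L_1(3) = (5)·(3)·(2)/[(1)·(-1)·(-2)] = 15
L_2(3) = (5)·(4)·(2)/[(2)·(1)·(-1)] = -20
L_3(3) = (5)·(4)·(3)/[(3)·(2)·(1)] = 10
Sum: 0 + 8·(15) + 7·(-20) + (-6)·(10) = -80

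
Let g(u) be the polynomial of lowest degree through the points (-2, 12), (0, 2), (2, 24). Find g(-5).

87

Using Newton's divided-difference form:
g[-2,0] = (2 - 12) / (0 - (-2)) = -5
g[0,2] = (24 - 2) / (2 - 0) = 11
g[-2,0,2] = (11 - (-5)) / (2 - (-2)) = 4
g(-5) = 12 + (-5)·(-3) + 4·(-3)·(-5) = 87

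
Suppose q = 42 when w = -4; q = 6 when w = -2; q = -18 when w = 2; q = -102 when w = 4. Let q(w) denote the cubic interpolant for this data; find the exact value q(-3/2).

Evaluate each Lagrange basis at w = -3/2:
L_0(-3/2) = (1/2)·(-7/2)·(-11/2)/[(-2)·(-6)·(-8)] = -77/768
L_1(-3/2) = (5/2)·(-7/2)·(-11/2)/[(2)·(-4)·(-6)] = 385/384
L_2(-3/2) = (5/2)·(1/2)·(-11/2)/[(6)·(4)·(-2)] = 55/384
L_3(-3/2) = (5/2)·(1/2)·(-7/2)/[(8)·(6)·(2)] = -35/768
Sum: 42·(-77/768) + 6·(385/384) + (-18)·(55/384) + (-102)·(-35/768) = 31/8

31/8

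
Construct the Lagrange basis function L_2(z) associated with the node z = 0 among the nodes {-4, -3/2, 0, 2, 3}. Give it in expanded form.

L_2(z) = (z + 4)(z + 3/2)(z - 2)(z - 3) / [(4)·(3/2)·(-2)·(-3)]
       = (z^4 + (1/2)z^3 - (31/2)z^2 + 3z + 36) / (36)

L_2(z) = (1/36)z^4 + (1/72)z^3 - (31/72)z^2 + (1/12)z + 1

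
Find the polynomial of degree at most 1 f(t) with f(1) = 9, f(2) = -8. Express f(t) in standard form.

f(t) = -17t + 26

Build the Lagrange basis polynomials:
L_0(t) = (t - 2) / [-1] = -t + 2
L_1(t) = (t - 1) / [1] = t - 1
f(t) = 9·L_0 + (-8)·L_1
  9·L_0(t) = -9t + 18
  (-8)·L_1(t) = -8t + 8
Adding term by term: -17t + 26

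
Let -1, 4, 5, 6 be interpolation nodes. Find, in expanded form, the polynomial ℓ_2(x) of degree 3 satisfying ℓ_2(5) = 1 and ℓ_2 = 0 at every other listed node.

ℓ_2(x) = (x + 1)(x - 4)(x - 6) / [(6)·(1)·(-1)]
       = (x^3 - 9x^2 + 14x + 24) / (-6)

ℓ_2(x) = -(1/6)x^3 + (3/2)x^2 - (7/3)x - 4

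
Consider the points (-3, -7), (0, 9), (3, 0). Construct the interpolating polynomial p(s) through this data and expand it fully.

p(s) = -(25/18)s^2 + (7/6)s + 9

L_0(s) = s(s - 3) / [18] = (1/18)s^2 - (1/6)s
L_1(s) = (s + 3)(s - 3) / [-9] = -(1/9)s^2 + 1
L_2(s) = (s + 3)s / [18] = (1/18)s^2 + (1/6)s
p(s) = (-7)·L_0 + 9·L_1 + 0·L_2
  (-7)·L_0(s) = -(7/18)s^2 + (7/6)s
  9·L_1(s) = -s^2 + 9
  0·L_2(s) = 0
Adding term by term: -(25/18)s^2 + (7/6)s + 9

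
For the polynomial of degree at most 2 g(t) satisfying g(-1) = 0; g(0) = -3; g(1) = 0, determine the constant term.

Build the Lagrange basis polynomials:
L_0(t) = t(t - 1) / [2] = (1/2)t^2 - (1/2)t
L_1(t) = (t + 1)(t - 1) / [-1] = -t^2 + 1
L_2(t) = (t + 1)t / [2] = (1/2)t^2 + (1/2)t
g(t) = 0·L_0 + (-3)·L_1 + 0·L_2
Only the constant term is needed; take it from each L_i and combine:
0·(0) + (-3)·(1) + 0·(0) = -3

-3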